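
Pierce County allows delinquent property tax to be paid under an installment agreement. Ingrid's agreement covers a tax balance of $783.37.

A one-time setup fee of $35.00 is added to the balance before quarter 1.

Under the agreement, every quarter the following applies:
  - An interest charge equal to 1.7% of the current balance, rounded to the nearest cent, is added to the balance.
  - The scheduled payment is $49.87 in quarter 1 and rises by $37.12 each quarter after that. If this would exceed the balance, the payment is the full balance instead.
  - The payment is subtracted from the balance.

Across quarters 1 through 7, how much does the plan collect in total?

Quarter 1: $818.37 +$13.91 interest = $832.28; pay $49.87 → $782.41
Quarter 2: $782.41 +$13.30 interest = $795.71; pay $86.99 → $708.72
Quarter 3: $708.72 +$12.05 interest = $720.77; pay $124.11 → $596.66
Quarter 4: $596.66 +$10.14 interest = $606.80; pay $161.23 → $445.57
Quarter 5: $445.57 +$7.57 interest = $453.14; pay $198.35 → $254.79
Quarter 6: $254.79 +$4.33 interest = $259.12; pay $235.47 → $23.65
Quarter 7: $23.65 +$0.40 interest = $24.05; pay $24.05 → $0.00
Total paid: $880.07

$880.07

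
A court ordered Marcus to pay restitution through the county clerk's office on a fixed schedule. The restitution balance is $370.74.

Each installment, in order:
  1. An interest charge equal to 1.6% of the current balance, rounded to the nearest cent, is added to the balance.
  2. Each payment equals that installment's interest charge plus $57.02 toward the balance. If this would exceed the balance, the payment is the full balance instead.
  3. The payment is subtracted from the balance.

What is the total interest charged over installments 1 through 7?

Installment 1: opening $370.74; interest $5.93 → $376.67; payment $62.95; balance $313.72
Installment 2: opening $313.72; interest $5.02 → $318.74; payment $62.04; balance $256.70
Installment 3: opening $256.70; interest $4.11 → $260.81; payment $61.13; balance $199.68
Installment 4: opening $199.68; interest $3.19 → $202.87; payment $60.21; balance $142.66
Installment 5: opening $142.66; interest $2.28 → $144.94; payment $59.30; balance $85.64
Installment 6: opening $85.64; interest $1.37 → $87.01; payment $58.39; balance $28.62
Installment 7: opening $28.62; interest $0.46 → $29.08; payment $29.08; balance $0.00
Total interest: $5.93 + $5.02 + $4.11 + $3.19 + $2.28 + $1.37 + $0.46 = $22.36

$22.36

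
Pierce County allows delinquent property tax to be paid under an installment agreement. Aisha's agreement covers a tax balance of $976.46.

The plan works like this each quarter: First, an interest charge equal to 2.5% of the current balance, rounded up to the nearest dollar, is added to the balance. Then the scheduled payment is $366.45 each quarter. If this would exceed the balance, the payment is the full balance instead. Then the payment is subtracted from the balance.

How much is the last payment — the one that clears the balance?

$292.56

Quarter 1: opening $976.46; interest $25.00 → $1,001.46; payment $366.45; balance $635.01
Quarter 2: opening $635.01; interest $16.00 → $651.01; payment $366.45; balance $284.56
Quarter 3: opening $284.56; interest $8.00 → $292.56; payment $292.56; balance $0.00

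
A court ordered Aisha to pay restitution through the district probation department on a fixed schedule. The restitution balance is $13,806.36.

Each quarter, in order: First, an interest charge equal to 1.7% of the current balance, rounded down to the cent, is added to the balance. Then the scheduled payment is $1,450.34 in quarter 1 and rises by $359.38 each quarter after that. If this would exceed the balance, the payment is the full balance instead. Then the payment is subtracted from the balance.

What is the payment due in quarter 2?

$1,809.72

Quarter 1: $13,806.36 +$234.70 interest = $14,041.06; pay $1,450.34 → $12,590.72
Quarter 2: $12,590.72 +$214.04 interest = $12,804.76; pay $1,809.72 → $10,995.04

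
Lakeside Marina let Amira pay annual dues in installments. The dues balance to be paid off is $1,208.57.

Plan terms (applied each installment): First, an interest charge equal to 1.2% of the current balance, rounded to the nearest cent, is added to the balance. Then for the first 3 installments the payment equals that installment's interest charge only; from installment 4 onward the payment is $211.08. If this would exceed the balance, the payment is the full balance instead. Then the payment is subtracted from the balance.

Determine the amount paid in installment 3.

Installment 1: $1,208.57 +$14.50 interest = $1,223.07; pay $14.50 → $1,208.57
Installment 2: $1,208.57 +$14.50 interest = $1,223.07; pay $14.50 → $1,208.57
Installment 3: $1,208.57 +$14.50 interest = $1,223.07; pay $14.50 → $1,208.57

$14.50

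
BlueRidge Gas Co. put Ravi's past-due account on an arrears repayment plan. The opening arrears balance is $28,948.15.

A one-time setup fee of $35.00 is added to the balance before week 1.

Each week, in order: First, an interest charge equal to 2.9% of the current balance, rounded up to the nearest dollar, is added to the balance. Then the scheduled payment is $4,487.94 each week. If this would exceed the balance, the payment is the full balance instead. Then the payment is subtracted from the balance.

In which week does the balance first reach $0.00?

Week 1: $28,983.15 +$841.00 interest = $29,824.15; pay $4,487.94 → $25,336.21
Week 2: $25,336.21 +$735.00 interest = $26,071.21; pay $4,487.94 → $21,583.27
Week 3: $21,583.27 +$626.00 interest = $22,209.27; pay $4,487.94 → $17,721.33
Week 4: $17,721.33 +$514.00 interest = $18,235.33; pay $4,487.94 → $13,747.39
Week 5: $13,747.39 +$399.00 interest = $14,146.39; pay $4,487.94 → $9,658.45
Week 6: $9,658.45 +$281.00 interest = $9,939.45; pay $4,487.94 → $5,451.51
Week 7: $5,451.51 +$159.00 interest = $5,610.51; pay $4,487.94 → $1,122.57
Week 8: $1,122.57 +$33.00 interest = $1,155.57; pay $1,155.57 → $0.00
Balance reaches $0.00 in week 8.

8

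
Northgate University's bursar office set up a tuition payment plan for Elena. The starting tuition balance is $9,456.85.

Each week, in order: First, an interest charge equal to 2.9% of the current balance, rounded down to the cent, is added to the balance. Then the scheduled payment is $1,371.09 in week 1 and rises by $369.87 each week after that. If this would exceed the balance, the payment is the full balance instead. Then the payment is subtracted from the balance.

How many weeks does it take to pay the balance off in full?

5

Week 1: opening $9,456.85; interest $274.24 → $9,731.09; payment $1,371.09; balance $8,360.00
Week 2: opening $8,360.00; interest $242.44 → $8,602.44; payment $1,740.96; balance $6,861.48
Week 3: opening $6,861.48; interest $198.98 → $7,060.46; payment $2,110.83; balance $4,949.63
Week 4: opening $4,949.63; interest $143.53 → $5,093.16; payment $2,480.70; balance $2,612.46
Week 5: opening $2,612.46; interest $75.76 → $2,688.22; payment $2,688.22; balance $0.00
Balance reaches $0.00 in week 5.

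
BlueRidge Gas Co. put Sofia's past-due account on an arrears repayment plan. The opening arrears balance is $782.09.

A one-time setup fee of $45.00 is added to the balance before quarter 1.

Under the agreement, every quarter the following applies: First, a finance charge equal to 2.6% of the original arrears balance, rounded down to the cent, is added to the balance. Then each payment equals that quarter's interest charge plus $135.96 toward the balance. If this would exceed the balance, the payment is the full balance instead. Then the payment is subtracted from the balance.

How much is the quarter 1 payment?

# | Opening | Interest | Payment | End bal
1 | $827.09 | $20.33 | $156.29 | $691.13

$156.29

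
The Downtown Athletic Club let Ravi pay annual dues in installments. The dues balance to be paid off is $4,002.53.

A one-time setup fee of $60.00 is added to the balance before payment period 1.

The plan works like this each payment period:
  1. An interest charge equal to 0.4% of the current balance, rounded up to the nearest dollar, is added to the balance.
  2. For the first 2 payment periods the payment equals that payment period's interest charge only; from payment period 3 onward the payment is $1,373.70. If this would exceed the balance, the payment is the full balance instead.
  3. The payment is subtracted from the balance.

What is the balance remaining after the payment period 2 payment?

Payment period 1: opening $4,062.53; interest $17.00 → $4,079.53; payment $17.00; balance $4,062.53
Payment period 2: opening $4,062.53; interest $17.00 → $4,079.53; payment $17.00; balance $4,062.53

$4,062.53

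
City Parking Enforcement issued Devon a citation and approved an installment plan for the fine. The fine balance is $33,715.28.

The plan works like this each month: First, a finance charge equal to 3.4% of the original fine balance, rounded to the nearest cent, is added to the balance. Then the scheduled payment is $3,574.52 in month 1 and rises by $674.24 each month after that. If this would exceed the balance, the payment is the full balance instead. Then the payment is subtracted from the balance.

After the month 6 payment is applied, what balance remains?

$9,032.48

Month 1: opening $33,715.28; interest $1,146.32 → $34,861.60; payment $3,574.52; balance $31,287.08
Month 2: opening $31,287.08; interest $1,146.32 → $32,433.40; payment $4,248.76; balance $28,184.64
Month 3: opening $28,184.64; interest $1,146.32 → $29,330.96; payment $4,923.00; balance $24,407.96
Month 4: opening $24,407.96; interest $1,146.32 → $25,554.28; payment $5,597.24; balance $19,957.04
Month 5: opening $19,957.04; interest $1,146.32 → $21,103.36; payment $6,271.48; balance $14,831.88
Month 6: opening $14,831.88; interest $1,146.32 → $15,978.20; payment $6,945.72; balance $9,032.48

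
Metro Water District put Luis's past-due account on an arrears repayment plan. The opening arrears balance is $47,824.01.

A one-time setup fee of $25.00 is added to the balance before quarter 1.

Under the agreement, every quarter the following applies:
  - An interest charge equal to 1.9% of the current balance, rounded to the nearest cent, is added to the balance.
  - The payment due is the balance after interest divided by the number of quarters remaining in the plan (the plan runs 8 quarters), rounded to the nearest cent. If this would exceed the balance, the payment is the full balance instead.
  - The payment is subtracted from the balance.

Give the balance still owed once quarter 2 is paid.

$37,263.40

Quarter 1: $47,849.01 +$909.13 interest = $48,758.14; pay $6,094.77 → $42,663.37
Quarter 2: $42,663.37 +$810.60 interest = $43,473.97; pay $6,210.57 → $37,263.40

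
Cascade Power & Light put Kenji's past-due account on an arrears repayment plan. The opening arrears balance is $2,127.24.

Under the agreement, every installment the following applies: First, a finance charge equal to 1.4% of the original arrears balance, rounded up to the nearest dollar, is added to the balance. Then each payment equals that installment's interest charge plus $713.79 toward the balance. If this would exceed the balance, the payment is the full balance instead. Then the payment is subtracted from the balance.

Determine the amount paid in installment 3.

Installment 1: $2,127.24 +$30.00 interest = $2,157.24; pay $743.79 → $1,413.45
Installment 2: $1,413.45 +$30.00 interest = $1,443.45; pay $743.79 → $699.66
Installment 3: $699.66 +$30.00 interest = $729.66; pay $729.66 → $0.00

$729.66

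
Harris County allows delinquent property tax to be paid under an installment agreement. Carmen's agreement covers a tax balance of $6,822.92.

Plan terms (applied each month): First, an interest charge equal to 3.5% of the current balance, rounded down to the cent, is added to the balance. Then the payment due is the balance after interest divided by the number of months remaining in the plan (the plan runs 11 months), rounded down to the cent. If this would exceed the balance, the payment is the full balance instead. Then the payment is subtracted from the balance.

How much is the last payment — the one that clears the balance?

Month 1: opening $6,822.92; interest $238.80 → $7,061.72; payment $641.97; balance $6,419.75
Month 2: opening $6,419.75; interest $224.69 → $6,644.44; payment $664.44; balance $5,980.00
Month 3: opening $5,980.00; interest $209.30 → $6,189.30; payment $687.70; balance $5,501.60
Month 4: opening $5,501.60; interest $192.55 → $5,694.15; payment $711.76; balance $4,982.39
Month 5: opening $4,982.39; interest $174.38 → $5,156.77; payment $736.68; balance $4,420.09
Month 6: opening $4,420.09; interest $154.70 → $4,574.79; payment $762.46; balance $3,812.33
Month 7: opening $3,812.33; interest $133.43 → $3,945.76; payment $789.15; balance $3,156.61
Month 8: opening $3,156.61; interest $110.48 → $3,267.09; payment $816.77; balance $2,450.32
Month 9: opening $2,450.32; interest $85.76 → $2,536.08; payment $845.36; balance $1,690.72
Month 10: opening $1,690.72; interest $59.17 → $1,749.89; payment $874.94; balance $874.95
Month 11: opening $874.95; interest $30.62 → $905.57; payment $905.57; balance $0.00

$905.57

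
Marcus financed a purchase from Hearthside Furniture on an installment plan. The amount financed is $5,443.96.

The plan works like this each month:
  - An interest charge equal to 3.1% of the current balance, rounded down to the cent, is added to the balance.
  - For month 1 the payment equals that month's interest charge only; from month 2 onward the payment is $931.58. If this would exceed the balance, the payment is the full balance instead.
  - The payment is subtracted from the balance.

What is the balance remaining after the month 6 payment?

$1,385.93

Month 1: $5,443.96 +$168.76 interest = $5,612.72; pay $168.76 → $5,443.96
Month 2: $5,443.96 +$168.76 interest = $5,612.72; pay $931.58 → $4,681.14
Month 3: $4,681.14 +$145.11 interest = $4,826.25; pay $931.58 → $3,894.67
Month 4: $3,894.67 +$120.73 interest = $4,015.40; pay $931.58 → $3,083.82
Month 5: $3,083.82 +$95.59 interest = $3,179.41; pay $931.58 → $2,247.83
Month 6: $2,247.83 +$69.68 interest = $2,317.51; pay $931.58 → $1,385.93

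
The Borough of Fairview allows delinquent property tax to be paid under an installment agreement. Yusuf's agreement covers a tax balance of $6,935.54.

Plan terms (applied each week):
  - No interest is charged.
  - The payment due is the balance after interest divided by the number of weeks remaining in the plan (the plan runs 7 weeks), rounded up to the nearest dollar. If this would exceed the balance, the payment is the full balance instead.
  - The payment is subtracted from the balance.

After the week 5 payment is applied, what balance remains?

Week 1: opening $6,935.54; payment $991.00; balance $5,944.54
Week 2: opening $5,944.54; payment $991.00; balance $4,953.54
Week 3: opening $4,953.54; payment $991.00; balance $3,962.54
Week 4: opening $3,962.54; payment $991.00; balance $2,971.54
Week 5: opening $2,971.54; payment $991.00; balance $1,980.54

$1,980.54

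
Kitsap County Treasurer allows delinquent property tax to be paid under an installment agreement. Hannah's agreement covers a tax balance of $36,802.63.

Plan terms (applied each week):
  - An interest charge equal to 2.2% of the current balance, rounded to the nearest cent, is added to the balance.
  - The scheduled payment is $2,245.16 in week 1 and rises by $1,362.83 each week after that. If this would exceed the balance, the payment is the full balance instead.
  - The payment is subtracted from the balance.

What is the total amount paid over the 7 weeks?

$40,709.41

# | Opening | Interest | Payment | End bal
1 | $36,802.63 | $809.66 | $2,245.16 | $35,367.13
2 | $35,367.13 | $778.08 | $3,607.99 | $32,537.22
3 | $32,537.22 | $715.82 | $4,970.82 | $28,282.22
4 | $28,282.22 | $622.21 | $6,333.65 | $22,570.78
5 | $22,570.78 | $496.56 | $7,696.48 | $15,370.86
6 | $15,370.86 | $338.16 | $9,059.31 | $6,649.71
7 | $6,649.71 | $146.29 | $6,796.00 | $0.00
Total paid: $40,709.41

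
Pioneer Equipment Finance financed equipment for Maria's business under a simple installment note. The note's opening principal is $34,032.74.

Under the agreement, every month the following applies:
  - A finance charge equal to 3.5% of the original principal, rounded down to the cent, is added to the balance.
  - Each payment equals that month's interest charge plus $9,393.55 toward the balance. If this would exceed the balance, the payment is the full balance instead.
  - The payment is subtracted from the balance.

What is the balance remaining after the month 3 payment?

$5,852.09

Month 1: opening $34,032.74; interest $1,191.14 → $35,223.88; payment $10,584.69; balance $24,639.19
Month 2: opening $24,639.19; interest $1,191.14 → $25,830.33; payment $10,584.69; balance $15,245.64
Month 3: opening $15,245.64; interest $1,191.14 → $16,436.78; payment $10,584.69; balance $5,852.09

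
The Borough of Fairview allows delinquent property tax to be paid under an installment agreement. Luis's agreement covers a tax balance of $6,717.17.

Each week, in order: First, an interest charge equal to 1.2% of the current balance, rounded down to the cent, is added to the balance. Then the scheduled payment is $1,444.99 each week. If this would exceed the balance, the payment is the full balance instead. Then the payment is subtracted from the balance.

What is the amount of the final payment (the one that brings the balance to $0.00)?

$1,174.51

Week 1: opening $6,717.17; interest $80.60 → $6,797.77; payment $1,444.99; balance $5,352.78
Week 2: opening $5,352.78; interest $64.23 → $5,417.01; payment $1,444.99; balance $3,972.02
Week 3: opening $3,972.02; interest $47.66 → $4,019.68; payment $1,444.99; balance $2,574.69
Week 4: opening $2,574.69; interest $30.89 → $2,605.58; payment $1,444.99; balance $1,160.59
Week 5: opening $1,160.59; interest $13.92 → $1,174.51; payment $1,174.51; balance $0.00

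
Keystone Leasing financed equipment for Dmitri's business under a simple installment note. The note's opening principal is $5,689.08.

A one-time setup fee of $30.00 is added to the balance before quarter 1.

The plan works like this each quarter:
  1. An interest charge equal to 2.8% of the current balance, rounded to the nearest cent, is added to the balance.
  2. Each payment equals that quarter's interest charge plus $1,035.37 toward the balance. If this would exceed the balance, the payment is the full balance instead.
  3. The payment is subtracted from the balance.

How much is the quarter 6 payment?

Quarter 1: $5,719.08 +$160.13 interest = $5,879.21; pay $1,195.50 → $4,683.71
Quarter 2: $4,683.71 +$131.14 interest = $4,814.85; pay $1,166.51 → $3,648.34
Quarter 3: $3,648.34 +$102.15 interest = $3,750.49; pay $1,137.52 → $2,612.97
Quarter 4: $2,612.97 +$73.16 interest = $2,686.13; pay $1,108.53 → $1,577.60
Quarter 5: $1,577.60 +$44.17 interest = $1,621.77; pay $1,079.54 → $542.23
Quarter 6: $542.23 +$15.18 interest = $557.41; pay $557.41 → $0.00

$557.41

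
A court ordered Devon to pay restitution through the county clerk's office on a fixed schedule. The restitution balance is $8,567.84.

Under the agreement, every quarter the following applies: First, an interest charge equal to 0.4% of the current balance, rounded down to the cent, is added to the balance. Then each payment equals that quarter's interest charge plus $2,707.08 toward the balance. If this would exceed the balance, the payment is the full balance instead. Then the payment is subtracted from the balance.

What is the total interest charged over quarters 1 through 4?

Quarter 1: $8,567.84 +$34.27 interest = $8,602.11; pay $2,741.35 → $5,860.76
Quarter 2: $5,860.76 +$23.44 interest = $5,884.20; pay $2,730.52 → $3,153.68
Quarter 3: $3,153.68 +$12.61 interest = $3,166.29; pay $2,719.69 → $446.60
Quarter 4: $446.60 +$1.78 interest = $448.38; pay $448.38 → $0.00
Total interest: $34.27 + $23.44 + $12.61 + $1.78 = $72.10

$72.10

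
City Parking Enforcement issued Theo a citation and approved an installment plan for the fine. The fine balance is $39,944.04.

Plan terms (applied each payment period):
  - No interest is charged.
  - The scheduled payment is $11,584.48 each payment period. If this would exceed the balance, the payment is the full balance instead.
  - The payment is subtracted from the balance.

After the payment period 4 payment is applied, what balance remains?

$0.00

Payment period 1: opening $39,944.04; payment $11,584.48; balance $28,359.56
Payment period 2: opening $28,359.56; payment $11,584.48; balance $16,775.08
Payment period 3: opening $16,775.08; payment $11,584.48; balance $5,190.60
Payment period 4: opening $5,190.60; payment $5,190.60; balance $0.00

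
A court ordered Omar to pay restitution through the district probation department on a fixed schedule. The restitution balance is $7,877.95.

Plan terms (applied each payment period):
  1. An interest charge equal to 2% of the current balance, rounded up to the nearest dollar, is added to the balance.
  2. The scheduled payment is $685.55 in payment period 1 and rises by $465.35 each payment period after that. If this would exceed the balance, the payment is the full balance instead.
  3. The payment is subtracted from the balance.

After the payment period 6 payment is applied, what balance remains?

$0.00

Payment period 1: $7,877.95 +$158.00 interest = $8,035.95; pay $685.55 → $7,350.40
Payment period 2: $7,350.40 +$148.00 interest = $7,498.40; pay $1,150.90 → $6,347.50
Payment period 3: $6,347.50 +$127.00 interest = $6,474.50; pay $1,616.25 → $4,858.25
Payment period 4: $4,858.25 +$98.00 interest = $4,956.25; pay $2,081.60 → $2,874.65
Payment period 5: $2,874.65 +$58.00 interest = $2,932.65; pay $2,546.95 → $385.70
Payment period 6: $385.70 +$8.00 interest = $393.70; pay $393.70 → $0.00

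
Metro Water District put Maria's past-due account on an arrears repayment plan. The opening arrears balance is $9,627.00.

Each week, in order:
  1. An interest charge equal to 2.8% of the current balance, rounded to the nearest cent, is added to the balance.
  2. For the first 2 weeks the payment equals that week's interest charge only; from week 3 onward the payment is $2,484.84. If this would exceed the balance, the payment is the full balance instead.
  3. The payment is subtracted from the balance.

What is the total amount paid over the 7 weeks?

$10,876.01

Week 1: opening $9,627.00; interest $269.56 → $9,896.56; payment $269.56; balance $9,627.00
Week 2: opening $9,627.00; interest $269.56 → $9,896.56; payment $269.56; balance $9,627.00
Week 3: opening $9,627.00; interest $269.56 → $9,896.56; payment $2,484.84; balance $7,411.72
Week 4: opening $7,411.72; interest $207.53 → $7,619.25; payment $2,484.84; balance $5,134.41
Week 5: opening $5,134.41; interest $143.76 → $5,278.17; payment $2,484.84; balance $2,793.33
Week 6: opening $2,793.33; interest $78.21 → $2,871.54; payment $2,484.84; balance $386.70
Week 7: opening $386.70; interest $10.83 → $397.53; payment $397.53; balance $0.00
Total paid: $10,876.01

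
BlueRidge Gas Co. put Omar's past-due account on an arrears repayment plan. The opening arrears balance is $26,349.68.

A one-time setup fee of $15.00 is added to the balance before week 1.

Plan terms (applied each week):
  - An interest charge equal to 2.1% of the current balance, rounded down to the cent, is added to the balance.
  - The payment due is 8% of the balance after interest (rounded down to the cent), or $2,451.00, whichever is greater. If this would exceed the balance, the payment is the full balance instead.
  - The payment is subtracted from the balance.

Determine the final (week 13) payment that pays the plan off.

# | Opening | Interest | Payment | End bal
1 | $26,364.68 | $553.65 | $2,451.00 | $24,467.33
2 | $24,467.33 | $513.81 | $2,451.00 | $22,530.14
3 | $22,530.14 | $473.13 | $2,451.00 | $20,552.27
4 | $20,552.27 | $431.59 | $2,451.00 | $18,532.86
5 | $18,532.86 | $389.19 | $2,451.00 | $16,471.05
6 | $16,471.05 | $345.89 | $2,451.00 | $14,365.94
7 | $14,365.94 | $301.68 | $2,451.00 | $12,216.62
8 | $12,216.62 | $256.54 | $2,451.00 | $10,022.16
9 | $10,022.16 | $210.46 | $2,451.00 | $7,781.62
10 | $7,781.62 | $163.41 | $2,451.00 | $5,494.03
11 | $5,494.03 | $115.37 | $2,451.00 | $3,158.40
12 | $3,158.40 | $66.32 | $2,451.00 | $773.72
13 | $773.72 | $16.24 | $789.96 | $0.00

$789.96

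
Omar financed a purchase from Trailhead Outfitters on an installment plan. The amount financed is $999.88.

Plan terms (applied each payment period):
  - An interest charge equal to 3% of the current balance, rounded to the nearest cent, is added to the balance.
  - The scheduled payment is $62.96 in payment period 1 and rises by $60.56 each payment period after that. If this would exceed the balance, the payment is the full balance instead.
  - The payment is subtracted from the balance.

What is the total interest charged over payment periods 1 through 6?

Payment period 1: $999.88 +$30.00 interest = $1,029.88; pay $62.96 → $966.92
Payment period 2: $966.92 +$29.01 interest = $995.93; pay $123.52 → $872.41
Payment period 3: $872.41 +$26.17 interest = $898.58; pay $184.08 → $714.50
Payment period 4: $714.50 +$21.44 interest = $735.94; pay $244.64 → $491.30
Payment period 5: $491.30 +$14.74 interest = $506.04; pay $305.20 → $200.84
Payment period 6: $200.84 +$6.03 interest = $206.87; pay $206.87 → $0.00
Total interest: $30.00 + $29.01 + $26.17 + $21.44 + $14.74 + $6.03 = $127.39

$127.39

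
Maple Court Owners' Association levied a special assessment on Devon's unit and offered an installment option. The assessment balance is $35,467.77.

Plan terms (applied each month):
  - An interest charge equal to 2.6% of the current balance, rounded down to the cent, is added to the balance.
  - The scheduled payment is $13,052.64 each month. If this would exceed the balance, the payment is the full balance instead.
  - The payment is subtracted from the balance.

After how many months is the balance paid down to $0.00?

3

# | Opening | Interest | Payment | End bal
1 | $35,467.77 | $922.16 | $13,052.64 | $23,337.29
2 | $23,337.29 | $606.76 | $13,052.64 | $10,891.41
3 | $10,891.41 | $283.17 | $11,174.58 | $0.00
Balance reaches $0.00 in month 3.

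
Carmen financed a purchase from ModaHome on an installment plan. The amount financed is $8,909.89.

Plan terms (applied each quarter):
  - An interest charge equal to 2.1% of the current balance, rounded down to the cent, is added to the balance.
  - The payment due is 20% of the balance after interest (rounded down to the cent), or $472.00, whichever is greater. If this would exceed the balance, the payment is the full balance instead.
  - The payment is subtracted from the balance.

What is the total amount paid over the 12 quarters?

Quarter 1: $8,909.89 +$187.10 interest = $9,096.99; pay $1,819.39 → $7,277.60
Quarter 2: $7,277.60 +$152.82 interest = $7,430.42; pay $1,486.08 → $5,944.34
Quarter 3: $5,944.34 +$124.83 interest = $6,069.17; pay $1,213.83 → $4,855.34
Quarter 4: $4,855.34 +$101.96 interest = $4,957.30; pay $991.46 → $3,965.84
Quarter 5: $3,965.84 +$83.28 interest = $4,049.12; pay $809.82 → $3,239.30
Quarter 6: $3,239.30 +$68.02 interest = $3,307.32; pay $661.46 → $2,645.86
Quarter 7: $2,645.86 +$55.56 interest = $2,701.42; pay $540.28 → $2,161.14
Quarter 8: $2,161.14 +$45.38 interest = $2,206.52; pay $472.00 → $1,734.52
Quarter 9: $1,734.52 +$36.42 interest = $1,770.94; pay $472.00 → $1,298.94
Quarter 10: $1,298.94 +$27.27 interest = $1,326.21; pay $472.00 → $854.21
Quarter 11: $854.21 +$17.93 interest = $872.14; pay $472.00 → $400.14
Quarter 12: $400.14 +$8.40 interest = $408.54; pay $408.54 → $0.00
Total paid: $9,818.86

$9,818.86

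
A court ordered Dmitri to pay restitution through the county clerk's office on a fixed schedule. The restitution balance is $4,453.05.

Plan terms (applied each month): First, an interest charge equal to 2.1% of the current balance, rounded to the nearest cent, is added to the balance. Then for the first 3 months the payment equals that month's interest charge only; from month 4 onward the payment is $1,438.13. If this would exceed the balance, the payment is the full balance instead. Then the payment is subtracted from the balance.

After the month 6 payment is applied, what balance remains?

Month 1: $4,453.05 +$93.51 interest = $4,546.56; pay $93.51 → $4,453.05
Month 2: $4,453.05 +$93.51 interest = $4,546.56; pay $93.51 → $4,453.05
Month 3: $4,453.05 +$93.51 interest = $4,546.56; pay $93.51 → $4,453.05
Month 4: $4,453.05 +$93.51 interest = $4,546.56; pay $1,438.13 → $3,108.43
Month 5: $3,108.43 +$65.28 interest = $3,173.71; pay $1,438.13 → $1,735.58
Month 6: $1,735.58 +$36.45 interest = $1,772.03; pay $1,438.13 → $333.90

$333.90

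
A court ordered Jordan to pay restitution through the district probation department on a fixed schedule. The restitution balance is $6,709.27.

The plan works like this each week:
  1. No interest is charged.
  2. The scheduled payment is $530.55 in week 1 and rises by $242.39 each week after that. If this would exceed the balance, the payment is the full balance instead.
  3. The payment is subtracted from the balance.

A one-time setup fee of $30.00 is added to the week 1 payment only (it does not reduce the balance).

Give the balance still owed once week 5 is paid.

Week 1: $6,709.27 − $530.55 (+ $30.00 fee) → $6,178.72
Week 2: $6,178.72 − $772.94 → $5,405.78
Week 3: $5,405.78 − $1,015.33 → $4,390.45
Week 4: $4,390.45 − $1,257.72 → $3,132.73
Week 5: $3,132.73 − $1,500.11 → $1,632.62

$1,632.62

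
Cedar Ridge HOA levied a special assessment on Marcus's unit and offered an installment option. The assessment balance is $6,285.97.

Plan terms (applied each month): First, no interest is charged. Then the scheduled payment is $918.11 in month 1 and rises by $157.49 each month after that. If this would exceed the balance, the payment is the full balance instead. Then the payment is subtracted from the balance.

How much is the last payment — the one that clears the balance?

$120.52

Month 1: opening $6,285.97; payment $918.11; balance $5,367.86
Month 2: opening $5,367.86; payment $1,075.60; balance $4,292.26
Month 3: opening $4,292.26; payment $1,233.09; balance $3,059.17
Month 4: opening $3,059.17; payment $1,390.58; balance $1,668.59
Month 5: opening $1,668.59; payment $1,548.07; balance $120.52
Month 6: opening $120.52; payment $120.52; balance $0.00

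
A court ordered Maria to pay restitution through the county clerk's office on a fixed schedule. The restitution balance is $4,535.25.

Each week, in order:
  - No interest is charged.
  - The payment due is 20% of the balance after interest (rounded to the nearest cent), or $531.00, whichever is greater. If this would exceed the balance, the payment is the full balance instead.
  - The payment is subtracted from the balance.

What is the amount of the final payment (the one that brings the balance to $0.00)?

Week 1: $4,535.25 − $907.05 → $3,628.20
Week 2: $3,628.20 − $725.64 → $2,902.56
Week 3: $2,902.56 − $580.51 → $2,322.05
Week 4: $2,322.05 − $531.00 → $1,791.05
Week 5: $1,791.05 − $531.00 → $1,260.05
Week 6: $1,260.05 − $531.00 → $729.05
Week 7: $729.05 − $531.00 → $198.05
Week 8: $198.05 − $198.05 → $0.00

$198.05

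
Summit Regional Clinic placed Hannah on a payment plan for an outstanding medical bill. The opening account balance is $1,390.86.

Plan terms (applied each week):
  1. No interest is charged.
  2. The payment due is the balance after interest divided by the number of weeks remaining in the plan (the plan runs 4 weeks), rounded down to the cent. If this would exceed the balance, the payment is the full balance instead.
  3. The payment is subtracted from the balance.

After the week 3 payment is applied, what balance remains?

$347.72

# | Opening | Payment | End bal
1 | $1,390.86 | $347.71 | $1,043.15
2 | $1,043.15 | $347.71 | $695.44
3 | $695.44 | $347.72 | $347.72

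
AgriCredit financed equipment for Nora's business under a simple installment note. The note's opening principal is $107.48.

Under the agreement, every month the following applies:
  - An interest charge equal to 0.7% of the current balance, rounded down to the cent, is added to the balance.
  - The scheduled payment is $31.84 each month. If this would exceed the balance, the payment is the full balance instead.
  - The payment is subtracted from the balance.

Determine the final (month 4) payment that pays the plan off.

$13.64

Month 1: $107.48 +$0.75 interest = $108.23; pay $31.84 → $76.39
Month 2: $76.39 +$0.53 interest = $76.92; pay $31.84 → $45.08
Month 3: $45.08 +$0.31 interest = $45.39; pay $31.84 → $13.55
Month 4: $13.55 +$0.09 interest = $13.64; pay $13.64 → $0.00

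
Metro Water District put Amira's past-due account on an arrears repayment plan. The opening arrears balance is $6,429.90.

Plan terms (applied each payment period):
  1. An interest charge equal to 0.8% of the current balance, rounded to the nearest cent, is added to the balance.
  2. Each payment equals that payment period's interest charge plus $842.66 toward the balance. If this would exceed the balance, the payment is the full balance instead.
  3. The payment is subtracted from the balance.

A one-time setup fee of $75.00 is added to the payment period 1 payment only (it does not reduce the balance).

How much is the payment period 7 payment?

$853.65

Payment period 1: $6,429.90 +$51.44 interest = $6,481.34; pay $894.10 (+ $75.00 fee) → $5,587.24
Payment period 2: $5,587.24 +$44.70 interest = $5,631.94; pay $887.36 → $4,744.58
Payment period 3: $4,744.58 +$37.96 interest = $4,782.54; pay $880.62 → $3,901.92
Payment period 4: $3,901.92 +$31.22 interest = $3,933.14; pay $873.88 → $3,059.26
Payment period 5: $3,059.26 +$24.47 interest = $3,083.73; pay $867.13 → $2,216.60
Payment period 6: $2,216.60 +$17.73 interest = $2,234.33; pay $860.39 → $1,373.94
Payment period 7: $1,373.94 +$10.99 interest = $1,384.93; pay $853.65 → $531.28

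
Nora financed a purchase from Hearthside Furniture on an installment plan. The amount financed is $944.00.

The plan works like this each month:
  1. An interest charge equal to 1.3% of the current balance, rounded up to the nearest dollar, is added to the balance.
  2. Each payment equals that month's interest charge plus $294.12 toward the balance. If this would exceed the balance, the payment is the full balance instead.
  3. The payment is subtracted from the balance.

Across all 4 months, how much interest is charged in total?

Month 1: opening $944.00; interest $13.00 → $957.00; payment $307.12; balance $649.88
Month 2: opening $649.88; interest $9.00 → $658.88; payment $303.12; balance $355.76
Month 3: opening $355.76; interest $5.00 → $360.76; payment $299.12; balance $61.64
Month 4: opening $61.64; interest $1.00 → $62.64; payment $62.64; balance $0.00
Total interest: $13.00 + $9.00 + $5.00 + $1.00 = $28.00

$28.00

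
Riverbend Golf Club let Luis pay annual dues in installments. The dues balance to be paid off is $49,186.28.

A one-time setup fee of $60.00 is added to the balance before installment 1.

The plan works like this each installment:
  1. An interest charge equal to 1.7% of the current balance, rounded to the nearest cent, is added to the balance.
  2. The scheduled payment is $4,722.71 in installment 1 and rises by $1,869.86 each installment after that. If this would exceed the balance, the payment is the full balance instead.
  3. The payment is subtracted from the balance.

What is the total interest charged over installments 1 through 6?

$3,365.65

# | Opening | Interest | Payment | End bal
1 | $49,246.28 | $837.19 | $4,722.71 | $45,360.76
2 | $45,360.76 | $771.13 | $6,592.57 | $39,539.32
3 | $39,539.32 | $672.17 | $8,462.43 | $31,749.06
4 | $31,749.06 | $539.73 | $10,332.29 | $21,956.50
5 | $21,956.50 | $373.26 | $12,202.15 | $10,127.61
6 | $10,127.61 | $172.17 | $10,299.78 | $0.00
Total interest: $837.19 + $771.13 + $672.17 + $539.73 + $373.26 + $172.17 = $3,365.65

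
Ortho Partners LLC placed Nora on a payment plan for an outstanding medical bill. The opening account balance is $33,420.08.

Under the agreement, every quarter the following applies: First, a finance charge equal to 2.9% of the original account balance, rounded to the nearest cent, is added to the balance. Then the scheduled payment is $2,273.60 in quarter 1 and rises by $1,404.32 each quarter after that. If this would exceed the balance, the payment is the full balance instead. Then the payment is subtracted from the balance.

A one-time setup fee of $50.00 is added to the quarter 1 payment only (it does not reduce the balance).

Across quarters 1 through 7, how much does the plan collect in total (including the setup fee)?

$40,254.34

# | Opening | Interest | Payment | Fee | End bal
1 | $33,420.08 | $969.18 | $2,273.60 | $50.00 | $32,115.66
2 | $32,115.66 | $969.18 | $3,677.92 | — | $29,406.92
3 | $29,406.92 | $969.18 | $5,082.24 | — | $25,293.86
4 | $25,293.86 | $969.18 | $6,486.56 | — | $19,776.48
5 | $19,776.48 | $969.18 | $7,890.88 | — | $12,854.78
6 | $12,854.78 | $969.18 | $9,295.20 | — | $4,528.76
7 | $4,528.76 | $969.18 | $5,497.94 | — | $0.00
Total paid: $40,254.34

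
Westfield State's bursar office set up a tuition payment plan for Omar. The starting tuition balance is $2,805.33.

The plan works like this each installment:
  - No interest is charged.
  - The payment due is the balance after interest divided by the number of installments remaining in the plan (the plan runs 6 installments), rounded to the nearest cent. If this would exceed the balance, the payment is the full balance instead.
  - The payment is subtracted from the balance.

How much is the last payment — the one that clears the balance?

$467.55

# | Opening | Payment | End bal
1 | $2,805.33 | $467.56 | $2,337.77
2 | $2,337.77 | $467.55 | $1,870.22
3 | $1,870.22 | $467.56 | $1,402.66
4 | $1,402.66 | $467.55 | $935.11
5 | $935.11 | $467.56 | $467.55
6 | $467.55 | $467.55 | $0.00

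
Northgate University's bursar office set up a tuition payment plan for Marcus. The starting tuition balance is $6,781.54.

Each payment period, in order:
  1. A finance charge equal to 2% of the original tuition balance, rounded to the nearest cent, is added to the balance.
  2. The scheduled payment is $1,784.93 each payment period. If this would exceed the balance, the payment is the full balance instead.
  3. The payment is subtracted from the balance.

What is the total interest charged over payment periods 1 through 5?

Payment period 1: opening $6,781.54; interest $135.63 → $6,917.17; payment $1,784.93; balance $5,132.24
Payment period 2: opening $5,132.24; interest $135.63 → $5,267.87; payment $1,784.93; balance $3,482.94
Payment period 3: opening $3,482.94; interest $135.63 → $3,618.57; payment $1,784.93; balance $1,833.64
Payment period 4: opening $1,833.64; interest $135.63 → $1,969.27; payment $1,784.93; balance $184.34
Payment period 5: opening $184.34; interest $135.63 → $319.97; payment $319.97; balance $0.00
Total interest: $135.63 + $135.63 + $135.63 + $135.63 + $135.63 = $678.15

$678.15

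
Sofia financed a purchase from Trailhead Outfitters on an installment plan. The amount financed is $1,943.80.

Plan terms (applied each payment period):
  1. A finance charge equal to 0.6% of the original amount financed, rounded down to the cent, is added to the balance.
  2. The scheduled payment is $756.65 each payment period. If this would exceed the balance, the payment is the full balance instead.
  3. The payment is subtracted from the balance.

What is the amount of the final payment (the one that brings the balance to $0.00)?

$465.48

Payment period 1: opening $1,943.80; interest $11.66 → $1,955.46; payment $756.65; balance $1,198.81
Payment period 2: opening $1,198.81; interest $11.66 → $1,210.47; payment $756.65; balance $453.82
Payment period 3: opening $453.82; interest $11.66 → $465.48; payment $465.48; balance $0.00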